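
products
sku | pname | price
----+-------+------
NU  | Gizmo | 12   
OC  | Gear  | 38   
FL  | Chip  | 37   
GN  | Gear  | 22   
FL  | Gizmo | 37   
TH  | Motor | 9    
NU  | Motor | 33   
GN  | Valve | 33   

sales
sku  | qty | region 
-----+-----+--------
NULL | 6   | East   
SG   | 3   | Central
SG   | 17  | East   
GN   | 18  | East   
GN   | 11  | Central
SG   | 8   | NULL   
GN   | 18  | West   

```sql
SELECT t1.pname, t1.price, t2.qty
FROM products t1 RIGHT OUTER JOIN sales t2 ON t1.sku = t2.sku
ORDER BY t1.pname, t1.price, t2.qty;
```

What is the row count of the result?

10

RIGHT JOIN keeps every row from `sales`; unmatched rows get NULL for `products`'s columns.
Matching on t1.sku = t2.sku. A NULL in a compared column never satisfies the condition.
- t1 (sku=NU) has no partner in t2.
- t1 (sku=OC) has no partner in t2.
- t1 (sku=FL) has no partner in t2.
- t1 (sku=GN) pairs with 3 row(s) of t2.
- t1 (sku=FL) has no partner in t2.
- t1 (sku=TH) has no partner in t2.
- t1 (sku=NU) has no partner in t2.
- t1 (sku=GN) pairs with 3 row(s) of t2.
- plus 4 unmatched t2 row(s), each kept with NULL t1 columns.
Total: 6 matched + 4 padded = 10 rows.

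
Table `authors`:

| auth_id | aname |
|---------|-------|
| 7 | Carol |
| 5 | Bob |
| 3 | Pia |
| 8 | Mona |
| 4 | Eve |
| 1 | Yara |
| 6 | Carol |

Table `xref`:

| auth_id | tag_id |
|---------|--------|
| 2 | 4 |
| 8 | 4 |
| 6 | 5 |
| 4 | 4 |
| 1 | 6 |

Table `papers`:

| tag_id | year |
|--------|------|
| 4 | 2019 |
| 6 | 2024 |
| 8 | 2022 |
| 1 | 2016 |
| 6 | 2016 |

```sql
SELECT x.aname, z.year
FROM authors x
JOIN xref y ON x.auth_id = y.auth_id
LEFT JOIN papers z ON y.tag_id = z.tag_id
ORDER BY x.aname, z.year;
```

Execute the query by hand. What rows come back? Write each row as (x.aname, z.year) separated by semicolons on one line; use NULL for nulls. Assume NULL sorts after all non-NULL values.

(Carol, NULL); (Eve, 2019); (Mona, 2019); (Yara, 2016); (Yara, 2024)

Step 1 — x INNER JOIN y on auth_id → 4 row(s).
Then LEFT JOIN `papers z` on tag_id: each of those 4 rows is kept; rows whose y.tag_id has no match in z get NULL for z's columns.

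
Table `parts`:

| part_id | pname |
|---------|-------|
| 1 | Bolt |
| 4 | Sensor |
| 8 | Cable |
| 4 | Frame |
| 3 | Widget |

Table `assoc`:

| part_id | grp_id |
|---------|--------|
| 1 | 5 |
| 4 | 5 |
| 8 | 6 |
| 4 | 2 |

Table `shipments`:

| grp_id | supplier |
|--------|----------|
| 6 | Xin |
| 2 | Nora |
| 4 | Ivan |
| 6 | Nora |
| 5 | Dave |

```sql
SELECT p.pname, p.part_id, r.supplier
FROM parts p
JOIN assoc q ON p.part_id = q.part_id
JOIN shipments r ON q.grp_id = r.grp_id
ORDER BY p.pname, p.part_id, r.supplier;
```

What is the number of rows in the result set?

7

Step 1 — p INNER JOIN q on part_id → 6 row(s).
Then INNER JOIN `shipments r` on grp_id: keep only rows whose q.grp_id appears in r.
Result: 7 row(s).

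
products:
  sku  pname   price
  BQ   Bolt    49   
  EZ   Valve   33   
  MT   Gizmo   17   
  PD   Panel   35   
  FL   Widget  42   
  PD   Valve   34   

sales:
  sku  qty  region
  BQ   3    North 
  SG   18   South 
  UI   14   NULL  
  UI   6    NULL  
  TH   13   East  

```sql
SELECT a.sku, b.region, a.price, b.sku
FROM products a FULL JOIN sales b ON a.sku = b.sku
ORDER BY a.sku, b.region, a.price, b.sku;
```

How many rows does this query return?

FULL OUTER JOIN keeps every row from both sides; unmatched rows get NULL for the other side's columns.
Matching on a.sku = b.sku.
- a (sku=BQ) pairs with 1 row(s) of b.
- a (sku=EZ) has no partner → padded with NULL.
- a (sku=MT) has no partner → padded with NULL.
- a (sku=PD) has no partner → padded with NULL.
- a (sku=FL) has no partner → padded with NULL.
- a (sku=PD) has no partner → padded with NULL.
- 4 b row(s) had no a match → kept, a columns NULL.
Total: 1 matched + 9 padded = 10 rows.

10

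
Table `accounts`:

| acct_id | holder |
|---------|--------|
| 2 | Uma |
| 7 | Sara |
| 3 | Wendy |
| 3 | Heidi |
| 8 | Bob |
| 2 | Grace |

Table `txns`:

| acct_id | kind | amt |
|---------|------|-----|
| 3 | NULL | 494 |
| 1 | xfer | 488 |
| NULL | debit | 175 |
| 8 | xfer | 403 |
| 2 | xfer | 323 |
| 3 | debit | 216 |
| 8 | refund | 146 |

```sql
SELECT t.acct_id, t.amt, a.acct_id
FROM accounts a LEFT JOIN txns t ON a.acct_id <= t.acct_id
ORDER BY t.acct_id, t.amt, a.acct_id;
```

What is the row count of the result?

22

LEFT JOIN keeps every row from `accounts`; unmatched rows get NULL for `txns`'s columns.
Matching on a.acct_id <= t.acct_id. A NULL in a compared column never satisfies the condition.
- a row (acct_id=2): matches 5 t row(s) → 5 output row(s).
- a row (acct_id=7): matches 2 t row(s) → 2 output row(s).
- a row (acct_id=3): matches 4 t row(s) → 4 output row(s).
- a row (acct_id=3): matches 4 t row(s) → 4 output row(s).
- a row (acct_id=8): matches 2 t row(s) → 2 output row(s).
- a row (acct_id=2): matches 5 t row(s) → 5 output row(s).
Total: 22 rows.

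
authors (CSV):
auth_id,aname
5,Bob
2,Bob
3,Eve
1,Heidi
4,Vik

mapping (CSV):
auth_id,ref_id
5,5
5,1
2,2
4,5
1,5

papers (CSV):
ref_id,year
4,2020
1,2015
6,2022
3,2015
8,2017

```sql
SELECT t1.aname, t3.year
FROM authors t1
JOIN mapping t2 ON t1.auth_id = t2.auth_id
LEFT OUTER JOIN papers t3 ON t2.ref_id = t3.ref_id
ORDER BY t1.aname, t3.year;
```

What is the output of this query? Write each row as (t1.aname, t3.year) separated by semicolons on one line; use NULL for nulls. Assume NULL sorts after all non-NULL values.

Evaluate left to right. First `authors t1 INNER JOIN mapping t2` on auth_id: 5 row(s).
Then LEFT JOIN `papers t3` on ref_id: each of those 5 rows is kept; rows whose t2.ref_id has no match in t3 get NULL for t3's columns.

(Bob, 2015); (Bob, NULL); (Bob, NULL); (Heidi, NULL); (Vik, NULL)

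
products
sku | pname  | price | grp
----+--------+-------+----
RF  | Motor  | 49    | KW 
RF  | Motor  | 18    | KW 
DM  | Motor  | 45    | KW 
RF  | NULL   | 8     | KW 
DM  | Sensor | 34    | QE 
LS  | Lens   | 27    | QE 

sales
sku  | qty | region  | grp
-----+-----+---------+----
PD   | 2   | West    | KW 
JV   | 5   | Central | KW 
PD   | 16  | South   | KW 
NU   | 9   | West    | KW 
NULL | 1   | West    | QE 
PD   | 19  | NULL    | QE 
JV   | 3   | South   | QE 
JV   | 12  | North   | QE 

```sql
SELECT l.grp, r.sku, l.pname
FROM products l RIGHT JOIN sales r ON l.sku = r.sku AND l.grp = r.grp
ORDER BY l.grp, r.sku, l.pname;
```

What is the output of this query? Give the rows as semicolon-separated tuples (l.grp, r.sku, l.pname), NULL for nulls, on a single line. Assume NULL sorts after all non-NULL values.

RIGHT JOIN keeps every row from `sales`; unmatched rows get NULL for `products`'s columns.
Matching on l.sku = r.sku AND l.grp = r.grp. A NULL in a compared column never satisfies the condition.
- sku=RF, grp=KW: no matching r row.
- sku=RF, grp=KW: no matching r row.
- sku=DM, grp=KW: no matching r row.
- sku=RF, grp=KW: no matching r row.
- sku=DM, grp=QE: no matching r row.
- sku=LS, grp=QE: no matching r row.
- 8 r row(s) had no l match → kept, l columns NULL.
After projecting and ordering:
l.grp | r.sku | l.pname
NULL | JV | NULL
NULL | JV | NULL
NULL | JV | NULL
NULL | NU | NULL
NULL | PD | NULL
NULL | PD | NULL
NULL | PD | NULL
NULL | NULL | NULL

(NULL, JV, NULL); (NULL, JV, NULL); (NULL, JV, NULL); (NULL, NU, NULL); (NULL, PD, NULL); (NULL, PD, NULL); (NULL, PD, NULL); (NULL, NULL, NULL)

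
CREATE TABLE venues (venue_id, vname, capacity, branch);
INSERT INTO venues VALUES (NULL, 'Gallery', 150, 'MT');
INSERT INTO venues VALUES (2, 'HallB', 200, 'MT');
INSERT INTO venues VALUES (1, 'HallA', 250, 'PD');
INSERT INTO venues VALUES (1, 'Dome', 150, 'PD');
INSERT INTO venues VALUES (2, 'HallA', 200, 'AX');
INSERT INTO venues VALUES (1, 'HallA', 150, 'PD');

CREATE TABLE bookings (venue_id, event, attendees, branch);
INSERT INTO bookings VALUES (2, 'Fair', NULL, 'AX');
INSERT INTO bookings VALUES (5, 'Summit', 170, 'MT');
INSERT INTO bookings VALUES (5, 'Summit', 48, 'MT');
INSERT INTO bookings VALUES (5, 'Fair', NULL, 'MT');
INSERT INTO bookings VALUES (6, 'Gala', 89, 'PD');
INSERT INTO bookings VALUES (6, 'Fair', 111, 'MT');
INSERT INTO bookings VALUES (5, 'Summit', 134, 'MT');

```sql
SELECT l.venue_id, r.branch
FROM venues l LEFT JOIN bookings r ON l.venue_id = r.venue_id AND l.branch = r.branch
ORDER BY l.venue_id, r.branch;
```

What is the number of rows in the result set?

6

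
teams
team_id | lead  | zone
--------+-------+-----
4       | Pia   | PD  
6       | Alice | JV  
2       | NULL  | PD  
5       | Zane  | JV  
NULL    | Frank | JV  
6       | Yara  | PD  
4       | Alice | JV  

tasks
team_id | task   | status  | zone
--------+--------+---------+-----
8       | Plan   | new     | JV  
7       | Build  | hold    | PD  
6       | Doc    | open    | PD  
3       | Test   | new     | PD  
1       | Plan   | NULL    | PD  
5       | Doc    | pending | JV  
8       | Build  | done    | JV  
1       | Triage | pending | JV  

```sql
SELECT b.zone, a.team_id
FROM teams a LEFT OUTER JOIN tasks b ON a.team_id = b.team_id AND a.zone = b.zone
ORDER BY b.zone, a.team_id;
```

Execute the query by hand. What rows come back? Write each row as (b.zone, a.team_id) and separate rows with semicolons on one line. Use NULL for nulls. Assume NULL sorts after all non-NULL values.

(JV, 5); (PD, 6); (NULL, 2); (NULL, 4); (NULL, 4); (NULL, 6); (NULL, NULL)

LEFT JOIN keeps every row from `teams`; unmatched rows get NULL for `tasks`'s columns.
Matching on a.team_id = b.team_id AND a.zone = b.zone. A NULL in a compared column never satisfies the condition.
- team_id=4, zone=PD: no b row matches, row kept with b columns NULL.
- team_id=6, zone=JV: no b row matches, row kept with b columns NULL.
- team_id=2, zone=PD: no b row matches, row kept with b columns NULL.
- team_id=5, zone=JV: 1 matching b row(s), so 1 row(s) emitted.
- team_id=NULL, zone=JV: no b row matches, row kept with b columns NULL.
- team_id=6, zone=PD: 1 matching b row(s), so 1 row(s) emitted.
- team_id=4, zone=JV: no b row matches, row kept with b columns NULL.
After projecting and ordering:
b.zone | a.team_id
JV | 5
PD | 6
NULL | 2
NULL | 4
NULL | 4
NULL | 6
NULL | NULL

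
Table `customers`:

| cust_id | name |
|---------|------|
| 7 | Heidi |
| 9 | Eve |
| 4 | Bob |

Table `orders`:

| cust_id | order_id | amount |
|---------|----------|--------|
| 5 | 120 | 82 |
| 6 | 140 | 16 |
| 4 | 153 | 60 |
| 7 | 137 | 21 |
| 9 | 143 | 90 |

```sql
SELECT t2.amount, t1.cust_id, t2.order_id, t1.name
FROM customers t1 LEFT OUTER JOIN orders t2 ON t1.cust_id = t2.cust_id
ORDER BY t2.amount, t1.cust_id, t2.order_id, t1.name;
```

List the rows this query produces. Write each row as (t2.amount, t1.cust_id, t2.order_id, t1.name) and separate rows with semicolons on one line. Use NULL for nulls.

LEFT JOIN keeps every row from `customers`; unmatched rows get NULL for `orders`'s columns.
Matching on t1.cust_id = t2.cust_id.
- cust_id=7: 1 matching t2 row(s), so 1 row(s) emitted.
- cust_id=9: 1 matching t2 row(s), so 1 row(s) emitted.
- cust_id=4: 1 matching t2 row(s), so 1 row(s) emitted.
After projecting and ordering:
t2.amount | t1.cust_id | t2.order_id | t1.name
21 | 7 | 137 | Heidi
60 | 4 | 153 | Bob
90 | 9 | 143 | Eve

(21, 7, 137, Heidi); (60, 4, 153, Bob); (90, 9, 143, Eve)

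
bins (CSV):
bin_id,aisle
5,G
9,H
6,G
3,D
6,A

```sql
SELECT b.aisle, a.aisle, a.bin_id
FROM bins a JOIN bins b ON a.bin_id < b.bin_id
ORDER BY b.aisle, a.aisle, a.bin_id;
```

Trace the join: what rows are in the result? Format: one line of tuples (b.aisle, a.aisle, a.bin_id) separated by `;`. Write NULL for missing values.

(A, D, 3); (A, G, 5); (G, D, 3); (G, D, 3); (G, G, 5); (H, A, 6); (H, D, 3); (H, G, 5); (H, G, 6)

INNER JOIN keeps only pairs where the ON condition holds.
Matching on a.bin_id < b.bin_id.
Matched pairs: 9.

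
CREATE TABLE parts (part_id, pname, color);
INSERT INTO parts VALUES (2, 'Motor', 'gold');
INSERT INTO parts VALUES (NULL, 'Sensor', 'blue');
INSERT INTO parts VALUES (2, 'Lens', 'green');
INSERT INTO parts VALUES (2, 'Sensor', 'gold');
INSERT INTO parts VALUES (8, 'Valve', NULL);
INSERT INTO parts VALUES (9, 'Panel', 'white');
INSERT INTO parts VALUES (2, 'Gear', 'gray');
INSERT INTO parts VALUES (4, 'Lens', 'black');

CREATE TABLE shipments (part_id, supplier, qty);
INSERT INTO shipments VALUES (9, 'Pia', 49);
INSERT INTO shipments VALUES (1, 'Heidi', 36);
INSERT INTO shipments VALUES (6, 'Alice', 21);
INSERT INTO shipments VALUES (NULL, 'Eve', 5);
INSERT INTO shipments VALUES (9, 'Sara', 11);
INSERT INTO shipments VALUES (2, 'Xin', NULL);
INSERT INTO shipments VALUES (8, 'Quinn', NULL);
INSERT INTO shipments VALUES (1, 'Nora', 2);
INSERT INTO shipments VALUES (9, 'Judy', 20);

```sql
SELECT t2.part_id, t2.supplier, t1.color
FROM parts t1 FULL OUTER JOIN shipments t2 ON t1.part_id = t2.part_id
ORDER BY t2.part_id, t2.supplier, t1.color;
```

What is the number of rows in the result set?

14

FULL OUTER JOIN keeps every row from both sides; unmatched rows get NULL for the other side's columns.
Matching on t1.part_id = t2.part_id. A NULL in a compared column never satisfies the condition.
Matched pairs: 8; unmatched t1 rows kept: 2; unmatched t2 rows kept: 4.
Total: 8 matched + 6 padded = 14 rows.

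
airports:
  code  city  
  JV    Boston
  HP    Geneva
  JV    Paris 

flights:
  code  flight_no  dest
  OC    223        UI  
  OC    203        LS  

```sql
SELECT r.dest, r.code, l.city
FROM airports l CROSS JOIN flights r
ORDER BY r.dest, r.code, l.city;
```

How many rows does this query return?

6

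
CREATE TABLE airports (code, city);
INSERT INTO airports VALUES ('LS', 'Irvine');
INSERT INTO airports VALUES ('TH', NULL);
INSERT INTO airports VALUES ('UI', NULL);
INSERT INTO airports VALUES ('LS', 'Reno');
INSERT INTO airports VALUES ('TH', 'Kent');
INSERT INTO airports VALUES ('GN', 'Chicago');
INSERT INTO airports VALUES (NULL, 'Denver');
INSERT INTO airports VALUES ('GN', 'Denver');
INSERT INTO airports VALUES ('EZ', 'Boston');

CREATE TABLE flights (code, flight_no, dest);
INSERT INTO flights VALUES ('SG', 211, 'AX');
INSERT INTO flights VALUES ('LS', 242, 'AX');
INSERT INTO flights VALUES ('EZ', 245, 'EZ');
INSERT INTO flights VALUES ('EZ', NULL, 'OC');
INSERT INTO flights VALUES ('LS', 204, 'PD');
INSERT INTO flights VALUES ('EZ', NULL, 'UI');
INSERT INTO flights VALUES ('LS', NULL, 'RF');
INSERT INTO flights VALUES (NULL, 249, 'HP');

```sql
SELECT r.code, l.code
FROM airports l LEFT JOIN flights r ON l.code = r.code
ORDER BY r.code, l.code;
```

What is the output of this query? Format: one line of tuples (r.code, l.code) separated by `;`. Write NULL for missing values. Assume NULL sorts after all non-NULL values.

LEFT JOIN keeps every row from `airports`; unmatched rows get NULL for `flights`'s columns.
Matching on l.code = r.code. A NULL in a compared column never satisfies the condition.
Matched pairs: 9; unmatched l rows kept: 6.

(EZ, EZ); (EZ, EZ); (EZ, EZ); (LS, LS); (LS, LS); (LS, LS); (LS, LS); (LS, LS); (LS, LS); (NULL, GN); (NULL, GN); (NULL, TH); (NULL, TH); (NULL, UI); (NULL, NULL)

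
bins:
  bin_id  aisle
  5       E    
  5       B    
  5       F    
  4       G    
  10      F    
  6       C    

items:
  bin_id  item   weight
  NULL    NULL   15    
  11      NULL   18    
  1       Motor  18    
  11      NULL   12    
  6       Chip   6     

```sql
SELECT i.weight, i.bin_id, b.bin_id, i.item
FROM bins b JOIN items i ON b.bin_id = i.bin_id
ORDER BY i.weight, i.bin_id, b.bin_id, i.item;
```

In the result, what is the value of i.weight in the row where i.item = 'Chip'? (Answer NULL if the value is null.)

6

INNER JOIN keeps only pairs where the ON condition holds.
Matching on b.bin_id = i.bin_id. A NULL in a compared column never satisfies the condition.
- b[0] bin_id=5 → no match; dropped.
- b[1] bin_id=5 → no match; dropped.
- b[2] bin_id=5 → no match; dropped.
- b[3] bin_id=4 → no match; dropped.
- b[4] bin_id=10 → no match; dropped.
- b[5] bin_id=6 → 1 match(es) in i → 1 row(s).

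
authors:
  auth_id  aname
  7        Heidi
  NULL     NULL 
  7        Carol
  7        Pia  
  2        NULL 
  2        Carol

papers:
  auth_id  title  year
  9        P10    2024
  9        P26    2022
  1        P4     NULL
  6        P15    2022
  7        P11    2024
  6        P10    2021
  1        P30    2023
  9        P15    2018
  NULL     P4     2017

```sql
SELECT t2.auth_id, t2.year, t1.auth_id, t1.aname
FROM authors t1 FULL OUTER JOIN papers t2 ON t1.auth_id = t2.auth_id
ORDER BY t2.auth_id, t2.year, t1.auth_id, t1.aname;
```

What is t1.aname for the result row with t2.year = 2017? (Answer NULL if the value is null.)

NULL

FULL OUTER JOIN keeps every row from both sides; unmatched rows get NULL for the other side's columns.
Matching on t1.auth_id = t2.auth_id. A NULL in a compared column never satisfies the condition.
- auth_id=7: 1 matching t2 row(s), so 1 row(s) emitted.
- auth_id=NULL: no t2 row matches, row kept with t2 columns NULL.
- auth_id=7: 1 matching t2 row(s), so 1 row(s) emitted.
- auth_id=7: 1 matching t2 row(s), so 1 row(s) emitted.
- auth_id=2: no t2 row matches, row kept with t2 columns NULL.
- auth_id=2: no t2 row matches, row kept with t2 columns NULL.
- plus 8 unmatched t2 row(s), each kept with NULL t1 columns.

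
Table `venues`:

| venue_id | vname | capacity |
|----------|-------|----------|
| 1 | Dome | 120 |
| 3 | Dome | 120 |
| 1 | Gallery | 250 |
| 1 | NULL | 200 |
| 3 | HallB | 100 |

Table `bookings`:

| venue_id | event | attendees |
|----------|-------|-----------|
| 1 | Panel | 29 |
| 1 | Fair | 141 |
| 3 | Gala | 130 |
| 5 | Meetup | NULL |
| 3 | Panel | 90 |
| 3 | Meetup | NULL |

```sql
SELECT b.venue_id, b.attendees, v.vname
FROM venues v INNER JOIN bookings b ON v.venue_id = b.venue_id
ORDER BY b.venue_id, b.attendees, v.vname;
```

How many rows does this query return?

12

INNER JOIN keeps only pairs where the ON condition holds.
Matching on v.venue_id = b.venue_id.
Matched pairs: 12.
Total: 12 rows.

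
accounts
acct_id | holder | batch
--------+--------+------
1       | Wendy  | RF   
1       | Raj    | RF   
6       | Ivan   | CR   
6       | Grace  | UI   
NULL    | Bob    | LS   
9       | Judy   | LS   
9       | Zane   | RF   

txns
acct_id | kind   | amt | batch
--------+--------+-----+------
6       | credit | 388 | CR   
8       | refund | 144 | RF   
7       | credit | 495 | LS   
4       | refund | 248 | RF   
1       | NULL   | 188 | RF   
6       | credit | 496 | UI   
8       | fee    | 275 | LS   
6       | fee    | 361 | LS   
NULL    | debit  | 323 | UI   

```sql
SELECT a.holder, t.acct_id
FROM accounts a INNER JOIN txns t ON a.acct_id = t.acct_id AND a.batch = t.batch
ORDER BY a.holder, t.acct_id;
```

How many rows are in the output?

4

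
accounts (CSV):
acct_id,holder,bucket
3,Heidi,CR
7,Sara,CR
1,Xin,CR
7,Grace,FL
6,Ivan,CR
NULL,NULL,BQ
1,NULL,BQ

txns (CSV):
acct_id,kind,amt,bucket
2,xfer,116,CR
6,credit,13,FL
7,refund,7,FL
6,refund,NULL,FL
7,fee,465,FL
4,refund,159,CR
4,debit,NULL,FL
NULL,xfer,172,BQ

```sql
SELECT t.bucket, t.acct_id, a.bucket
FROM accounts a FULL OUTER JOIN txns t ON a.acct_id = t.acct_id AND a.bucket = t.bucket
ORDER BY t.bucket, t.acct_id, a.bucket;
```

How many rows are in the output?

14

FULL OUTER JOIN keeps every row from both sides; unmatched rows get NULL for the other side's columns.
Matching on a.acct_id = t.acct_id AND a.bucket = t.bucket. A NULL in a compared column never satisfies the condition.
- a[0] acct_id=3, bucket=CR → no match; kept with NULLs on the t side.
- a[1] acct_id=7, bucket=CR → no match; kept with NULLs on the t side.
- a[2] acct_id=1, bucket=CR → no match; kept with NULLs on the t side.
- a[3] acct_id=7, bucket=FL → 2 match(es) in t → 2 row(s).
- a[4] acct_id=6, bucket=CR → no match; kept with NULLs on the t side.
- a[5] acct_id=NULL, bucket=BQ → no match; kept with NULLs on the t side.
- a[6] acct_id=1, bucket=BQ → no match; kept with NULLs on the t side.
- 6 row(s) from t found no a partner → padded with NULL.
Total: 2 matched + 12 padded = 14 rows.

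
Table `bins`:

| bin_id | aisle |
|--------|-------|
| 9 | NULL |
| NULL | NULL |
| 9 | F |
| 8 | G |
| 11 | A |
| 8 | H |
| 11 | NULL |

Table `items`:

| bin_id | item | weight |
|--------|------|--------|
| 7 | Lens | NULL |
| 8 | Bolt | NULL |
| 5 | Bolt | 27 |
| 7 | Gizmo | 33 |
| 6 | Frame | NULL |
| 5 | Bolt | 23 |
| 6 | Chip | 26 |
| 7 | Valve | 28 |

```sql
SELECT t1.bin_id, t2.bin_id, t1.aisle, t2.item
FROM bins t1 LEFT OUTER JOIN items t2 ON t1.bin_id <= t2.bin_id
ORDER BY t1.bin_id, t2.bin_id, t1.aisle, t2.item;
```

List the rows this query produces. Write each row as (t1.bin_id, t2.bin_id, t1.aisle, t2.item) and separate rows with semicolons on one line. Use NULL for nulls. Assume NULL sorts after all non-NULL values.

LEFT JOIN keeps every row from `bins`; unmatched rows get NULL for `items`'s columns.
Matching on t1.bin_id <= t2.bin_id. A NULL in a compared column never satisfies the condition.
- bin_id=9: no t2 row matches, row kept with t2 columns NULL.
- bin_id=NULL: no t2 row matches, row kept with t2 columns NULL.
- bin_id=9: no t2 row matches, row kept with t2 columns NULL.
- bin_id=8: 1 matching t2 row(s), so 1 row(s) emitted.
- bin_id=11: no t2 row matches, row kept with t2 columns NULL.
- bin_id=8: 1 matching t2 row(s), so 1 row(s) emitted.
- bin_id=11: no t2 row matches, row kept with t2 columns NULL.
After projecting and ordering:
t1.bin_id | t2.bin_id | t1.aisle | t2.item
8 | 8 | G | Bolt
8 | 8 | H | Bolt
9 | NULL | F | NULL
9 | NULL | NULL | NULL
11 | NULL | A | NULL
11 | NULL | NULL | NULL
NULL | NULL | NULL | NULL

(8, 8, G, Bolt); (8, 8, H, Bolt); (9, NULL, F, NULL); (9, NULL, NULL, NULL); (11, NULL, A, NULL); (11, NULL, NULL, NULL); (NULL, NULL, NULL, NULL)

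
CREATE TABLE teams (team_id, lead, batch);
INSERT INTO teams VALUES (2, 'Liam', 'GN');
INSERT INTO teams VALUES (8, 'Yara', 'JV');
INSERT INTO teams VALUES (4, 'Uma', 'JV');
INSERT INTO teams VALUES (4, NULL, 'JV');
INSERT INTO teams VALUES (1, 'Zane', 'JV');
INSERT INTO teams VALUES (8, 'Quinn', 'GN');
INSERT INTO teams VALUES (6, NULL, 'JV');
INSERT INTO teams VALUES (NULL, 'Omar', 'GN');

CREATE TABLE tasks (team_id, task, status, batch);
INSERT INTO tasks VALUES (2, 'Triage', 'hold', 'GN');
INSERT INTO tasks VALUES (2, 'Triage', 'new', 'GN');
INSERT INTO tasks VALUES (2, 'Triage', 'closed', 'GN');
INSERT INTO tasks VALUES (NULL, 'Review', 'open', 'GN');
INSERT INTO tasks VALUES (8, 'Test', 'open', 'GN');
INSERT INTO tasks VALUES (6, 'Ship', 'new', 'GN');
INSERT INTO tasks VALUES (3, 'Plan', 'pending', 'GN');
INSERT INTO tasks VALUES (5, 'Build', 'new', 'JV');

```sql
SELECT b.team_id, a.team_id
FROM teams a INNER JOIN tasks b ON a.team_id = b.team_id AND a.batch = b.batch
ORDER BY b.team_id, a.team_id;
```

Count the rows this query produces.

INNER JOIN keeps only pairs where the ON condition holds.
Matching on a.team_id = b.team_id AND a.batch = b.batch. A NULL in a compared column never satisfies the condition.
Matched pairs: 4.
Total: 4 rows.

4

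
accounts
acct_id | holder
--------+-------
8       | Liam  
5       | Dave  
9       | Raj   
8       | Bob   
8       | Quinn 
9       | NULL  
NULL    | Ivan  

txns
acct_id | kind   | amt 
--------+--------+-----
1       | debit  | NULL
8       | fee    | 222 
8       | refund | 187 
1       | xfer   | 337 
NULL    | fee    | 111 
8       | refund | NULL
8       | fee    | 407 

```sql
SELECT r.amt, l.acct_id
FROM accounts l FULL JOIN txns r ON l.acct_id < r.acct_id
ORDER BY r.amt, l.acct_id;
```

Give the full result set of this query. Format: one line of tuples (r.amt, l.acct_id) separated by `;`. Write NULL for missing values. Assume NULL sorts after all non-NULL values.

(111, NULL); (187, 5); (222, 5); (337, NULL); (407, 5); (NULL, 5); (NULL, 8); (NULL, 8); (NULL, 8); (NULL, 9); (NULL, 9); (NULL, NULL); (NULL, NULL)

FULL OUTER JOIN keeps every row from both sides; unmatched rows get NULL for the other side's columns.
Matching on l.acct_id < r.acct_id. A NULL in a compared column never satisfies the condition.
- acct_id=8: no r row matches, row kept with r columns NULL.
- acct_id=5: 4 matching r row(s), so 4 row(s) emitted.
- acct_id=9: no r row matches, row kept with r columns NULL.
- acct_id=8: no r row matches, row kept with r columns NULL.
- acct_id=8: no r row matches, row kept with r columns NULL.
- acct_id=9: no r row matches, row kept with r columns NULL.
- acct_id=NULL: no r row matches, row kept with r columns NULL.
- 3 r row(s) had no l match → kept, l columns NULL.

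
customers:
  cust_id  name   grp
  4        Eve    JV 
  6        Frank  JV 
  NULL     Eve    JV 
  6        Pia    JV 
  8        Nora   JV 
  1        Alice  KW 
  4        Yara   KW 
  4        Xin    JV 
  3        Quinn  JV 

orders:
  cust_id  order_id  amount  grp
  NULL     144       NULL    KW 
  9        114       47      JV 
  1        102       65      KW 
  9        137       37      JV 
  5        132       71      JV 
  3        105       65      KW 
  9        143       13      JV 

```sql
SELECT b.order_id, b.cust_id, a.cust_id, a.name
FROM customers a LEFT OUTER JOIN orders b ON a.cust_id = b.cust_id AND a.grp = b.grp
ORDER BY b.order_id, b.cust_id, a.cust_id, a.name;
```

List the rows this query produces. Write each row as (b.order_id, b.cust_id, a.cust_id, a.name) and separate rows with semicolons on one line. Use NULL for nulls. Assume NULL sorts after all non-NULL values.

LEFT JOIN keeps every row from `customers`; unmatched rows get NULL for `orders`'s columns.
Matching on a.cust_id = b.cust_id AND a.grp = b.grp. A NULL in a compared column never satisfies the condition.
- a (cust_id=4, grp=JV) has no partner → padded with NULL.
- a (cust_id=6, grp=JV) has no partner → padded with NULL.
- a (cust_id=NULL, grp=JV) has no partner → padded with NULL.
- a (cust_id=6, grp=JV) has no partner → padded with NULL.
- a (cust_id=8, grp=JV) has no partner → padded with NULL.
- a (cust_id=1, grp=KW) pairs with 1 row(s) of b.
- a (cust_id=4, grp=KW) has no partner → padded with NULL.
- a (cust_id=4, grp=JV) has no partner → padded with NULL.
- a (cust_id=3, grp=JV) has no partner → padded with NULL.
After projecting and ordering:
b.order_id | b.cust_id | a.cust_id | a.name
102 | 1 | 1 | Alice
NULL | NULL | 3 | Quinn
NULL | NULL | 4 | Eve
NULL | NULL | 4 | Xin
NULL | NULL | 4 | Yara
NULL | NULL | 6 | Frank
NULL | NULL | 6 | Pia
NULL | NULL | 8 | Nora
NULL | NULL | NULL | Eve

(102, 1, 1, Alice); (NULL, NULL, 3, Quinn); (NULL, NULL, 4, Eve); (NULL, NULL, 4, Xin); (NULL, NULL, 4, Yara); (NULL, NULL, 6, Frank); (NULL, NULL, 6, Pia); (NULL, NULL, 8, Nora); (NULL, NULL, NULL, Eve)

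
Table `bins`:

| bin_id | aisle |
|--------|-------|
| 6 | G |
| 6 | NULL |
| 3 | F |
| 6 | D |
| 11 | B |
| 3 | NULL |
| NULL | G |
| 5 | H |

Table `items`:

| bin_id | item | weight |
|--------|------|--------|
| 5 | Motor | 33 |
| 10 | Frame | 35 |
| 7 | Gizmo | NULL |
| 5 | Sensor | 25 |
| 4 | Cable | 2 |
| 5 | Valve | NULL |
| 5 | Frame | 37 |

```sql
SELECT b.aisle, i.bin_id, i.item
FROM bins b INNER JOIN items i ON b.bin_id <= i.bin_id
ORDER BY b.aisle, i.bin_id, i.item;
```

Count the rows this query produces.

INNER JOIN keeps only pairs where the ON condition holds.
Matching on b.bin_id <= i.bin_id. A NULL in a compared column never satisfies the condition.
Matched pairs: 26.
Total: 26 rows.

26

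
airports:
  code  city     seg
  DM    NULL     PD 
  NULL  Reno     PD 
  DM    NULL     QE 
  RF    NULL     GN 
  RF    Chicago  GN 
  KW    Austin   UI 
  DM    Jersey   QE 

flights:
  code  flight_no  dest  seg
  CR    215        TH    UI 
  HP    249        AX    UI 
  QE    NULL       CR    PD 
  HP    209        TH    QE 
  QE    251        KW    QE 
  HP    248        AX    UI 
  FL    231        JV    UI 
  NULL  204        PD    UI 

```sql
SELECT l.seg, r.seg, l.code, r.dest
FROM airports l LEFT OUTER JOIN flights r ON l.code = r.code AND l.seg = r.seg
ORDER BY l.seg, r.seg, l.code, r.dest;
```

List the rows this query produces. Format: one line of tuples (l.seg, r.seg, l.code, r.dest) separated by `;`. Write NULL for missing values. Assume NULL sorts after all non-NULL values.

LEFT JOIN keeps every row from `airports`; unmatched rows get NULL for `flights`'s columns.
Matching on l.code = r.code AND l.seg = r.seg. A NULL in a compared column never satisfies the condition.
- code=DM, seg=PD: no r row matches, row kept with r columns NULL.
- code=NULL, seg=PD: no r row matches, row kept with r columns NULL.
- code=DM, seg=QE: no r row matches, row kept with r columns NULL.
- code=RF, seg=GN: no r row matches, row kept with r columns NULL.
- code=RF, seg=GN: no r row matches, row kept with r columns NULL.
- code=KW, seg=UI: no r row matches, row kept with r columns NULL.
- code=DM, seg=QE: no r row matches, row kept with r columns NULL.
After projecting and ordering:
l.seg | r.seg | l.code | r.dest
GN | NULL | RF | NULL
GN | NULL | RF | NULL
PD | NULL | DM | NULL
PD | NULL | NULL | NULL
QE | NULL | DM | NULL
QE | NULL | DM | NULL
UI | NULL | KW | NULL

(GN, NULL, RF, NULL); (GN, NULL, RF, NULL); (PD, NULL, DM, NULL); (PD, NULL, NULL, NULL); (QE, NULL, DM, NULL); (QE, NULL, DM, NULL); (UI, NULL, KW, NULL)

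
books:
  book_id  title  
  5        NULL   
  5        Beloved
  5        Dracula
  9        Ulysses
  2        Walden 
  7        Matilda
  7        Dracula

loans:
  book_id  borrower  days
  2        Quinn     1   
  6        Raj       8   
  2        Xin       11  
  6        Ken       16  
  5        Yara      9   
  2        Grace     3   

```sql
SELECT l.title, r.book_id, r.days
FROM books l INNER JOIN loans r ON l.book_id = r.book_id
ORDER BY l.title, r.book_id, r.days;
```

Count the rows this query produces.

6

INNER JOIN keeps only pairs where the ON condition holds.
Matching on l.book_id = r.book_id.
- l row (book_id=5): matches 1 r row(s) → 1 output row(s).
- l row (book_id=5): matches 1 r row(s) → 1 output row(s).
- l row (book_id=5): matches 1 r row(s) → 1 output row(s).
- l row (book_id=9): no match → dropped.
- l row (book_id=2): matches 3 r row(s) → 3 output row(s).
- l row (book_id=7): no match → dropped.
- l row (book_id=7): no match → dropped.
Total: 6 rows.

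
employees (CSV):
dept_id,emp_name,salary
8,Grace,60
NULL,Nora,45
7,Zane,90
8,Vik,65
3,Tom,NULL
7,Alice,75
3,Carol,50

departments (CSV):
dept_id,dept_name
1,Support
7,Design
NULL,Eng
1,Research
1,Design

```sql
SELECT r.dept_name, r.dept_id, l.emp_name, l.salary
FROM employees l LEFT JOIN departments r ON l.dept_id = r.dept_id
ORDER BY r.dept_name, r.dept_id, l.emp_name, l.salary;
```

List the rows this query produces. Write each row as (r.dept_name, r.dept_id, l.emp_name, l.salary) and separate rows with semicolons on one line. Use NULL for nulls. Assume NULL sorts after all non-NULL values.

(Design, 7, Alice, 75); (Design, 7, Zane, 90); (NULL, NULL, Carol, 50); (NULL, NULL, Grace, 60); (NULL, NULL, Nora, 45); (NULL, NULL, Tom, NULL); (NULL, NULL, Vik, 65)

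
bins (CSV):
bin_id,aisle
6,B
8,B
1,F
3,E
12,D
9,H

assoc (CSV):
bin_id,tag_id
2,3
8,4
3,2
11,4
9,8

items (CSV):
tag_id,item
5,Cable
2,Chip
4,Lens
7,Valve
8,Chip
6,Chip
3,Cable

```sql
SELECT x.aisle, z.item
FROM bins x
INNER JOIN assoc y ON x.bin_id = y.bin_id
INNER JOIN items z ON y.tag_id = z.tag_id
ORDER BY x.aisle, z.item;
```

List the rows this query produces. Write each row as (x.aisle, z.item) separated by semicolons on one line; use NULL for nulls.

Joins associate left-to-right: bins INNER JOIN assoc on bin_id gives 3 intermediate row(s).
Then INNER JOIN `items z` on tag_id: keep only rows whose y.tag_id appears in z.

(B, Lens); (E, Chip); (H, Chip)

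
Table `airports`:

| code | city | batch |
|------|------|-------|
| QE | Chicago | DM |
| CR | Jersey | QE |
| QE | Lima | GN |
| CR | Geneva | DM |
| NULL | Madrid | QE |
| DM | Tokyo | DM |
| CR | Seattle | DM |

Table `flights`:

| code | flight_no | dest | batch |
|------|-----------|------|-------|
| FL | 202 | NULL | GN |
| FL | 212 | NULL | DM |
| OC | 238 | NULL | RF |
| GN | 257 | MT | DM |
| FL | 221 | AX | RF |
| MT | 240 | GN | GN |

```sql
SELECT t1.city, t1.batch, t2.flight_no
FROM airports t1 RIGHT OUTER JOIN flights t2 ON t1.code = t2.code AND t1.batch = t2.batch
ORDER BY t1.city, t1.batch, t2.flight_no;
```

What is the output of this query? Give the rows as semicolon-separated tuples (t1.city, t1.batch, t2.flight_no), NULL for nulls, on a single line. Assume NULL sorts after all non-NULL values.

(NULL, NULL, 202); (NULL, NULL, 212); (NULL, NULL, 221); (NULL, NULL, 238); (NULL, NULL, 240); (NULL, NULL, 257)

RIGHT JOIN keeps every row from `flights`; unmatched rows get NULL for `airports`'s columns.
Matching on t1.code = t2.code AND t1.batch = t2.batch. A NULL in a compared column never satisfies the condition.
Matched pairs: 0; unmatched t2 rows kept: 6.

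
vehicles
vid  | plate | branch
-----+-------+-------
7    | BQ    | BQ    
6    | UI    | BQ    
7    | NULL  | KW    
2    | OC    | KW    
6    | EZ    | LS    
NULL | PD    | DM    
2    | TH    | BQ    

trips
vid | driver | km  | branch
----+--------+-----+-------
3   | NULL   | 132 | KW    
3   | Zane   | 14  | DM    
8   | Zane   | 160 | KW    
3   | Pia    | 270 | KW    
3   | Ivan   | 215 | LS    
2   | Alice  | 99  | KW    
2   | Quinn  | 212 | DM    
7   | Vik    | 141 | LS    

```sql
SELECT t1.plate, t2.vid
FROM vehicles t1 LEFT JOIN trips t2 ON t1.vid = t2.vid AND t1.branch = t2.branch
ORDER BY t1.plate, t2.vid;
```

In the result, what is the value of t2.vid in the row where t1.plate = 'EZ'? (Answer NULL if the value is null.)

LEFT JOIN keeps every row from `vehicles`; unmatched rows get NULL for `trips`'s columns.
Matching on t1.vid = t2.vid AND t1.branch = t2.branch. A NULL in a compared column never satisfies the condition.
- t1 (vid=7, branch=BQ) has no partner → padded with NULL.
- t1 (vid=6, branch=BQ) has no partner → padded with NULL.
- t1 (vid=7, branch=KW) has no partner → padded with NULL.
- t1 (vid=2, branch=KW) pairs with 1 row(s) of t2.
- t1 (vid=6, branch=LS) has no partner → padded with NULL.
- t1 (vid=NULL, branch=DM) has no partner → padded with NULL.
- t1 (vid=2, branch=BQ) has no partner → padded with NULL.

NULL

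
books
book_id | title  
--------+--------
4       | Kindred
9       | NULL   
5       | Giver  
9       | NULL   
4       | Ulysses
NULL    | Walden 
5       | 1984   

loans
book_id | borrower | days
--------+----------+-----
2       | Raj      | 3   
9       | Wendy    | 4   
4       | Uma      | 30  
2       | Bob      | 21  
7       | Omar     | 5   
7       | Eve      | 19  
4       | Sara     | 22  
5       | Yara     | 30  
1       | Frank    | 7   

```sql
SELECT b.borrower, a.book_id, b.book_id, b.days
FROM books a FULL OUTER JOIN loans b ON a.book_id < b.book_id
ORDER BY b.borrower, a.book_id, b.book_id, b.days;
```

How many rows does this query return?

22

FULL OUTER JOIN keeps every row from both sides; unmatched rows get NULL for the other side's columns.
Matching on a.book_id < b.book_id. A NULL in a compared column never satisfies the condition.
Matched pairs: 14; unmatched a rows kept: 3; unmatched b rows kept: 5.
Total: 14 matched + 8 padded = 22 rows.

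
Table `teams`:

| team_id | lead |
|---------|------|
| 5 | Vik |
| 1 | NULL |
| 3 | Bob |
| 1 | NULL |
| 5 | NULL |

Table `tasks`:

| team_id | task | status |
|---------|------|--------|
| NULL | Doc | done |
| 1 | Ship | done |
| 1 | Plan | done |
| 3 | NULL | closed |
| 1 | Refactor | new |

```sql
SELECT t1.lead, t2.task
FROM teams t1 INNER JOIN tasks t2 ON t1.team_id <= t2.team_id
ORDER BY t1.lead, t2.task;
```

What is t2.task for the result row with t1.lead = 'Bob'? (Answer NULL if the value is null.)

INNER JOIN keeps only pairs where the ON condition holds.
Matching on t1.team_id <= t2.team_id. A NULL in a compared column never satisfies the condition.
- t1 (team_id=5) has no partner → excluded.
- t1 (team_id=1) pairs with 4 row(s) of t2.
- t1 (team_id=3) pairs with 1 row(s) of t2.
- t1 (team_id=1) pairs with 4 row(s) of t2.
- t1 (team_id=5) has no partner → excluded.

NULL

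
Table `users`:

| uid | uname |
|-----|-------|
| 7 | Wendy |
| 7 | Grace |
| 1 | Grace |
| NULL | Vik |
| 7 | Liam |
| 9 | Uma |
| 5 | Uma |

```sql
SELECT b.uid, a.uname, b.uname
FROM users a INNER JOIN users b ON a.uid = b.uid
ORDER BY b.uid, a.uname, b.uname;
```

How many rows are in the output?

12

INNER JOIN keeps only pairs where the ON condition holds.
Matching on a.uid = b.uid. A NULL in a compared column never satisfies the condition.
Matched pairs: 12.
Total: 12 rows.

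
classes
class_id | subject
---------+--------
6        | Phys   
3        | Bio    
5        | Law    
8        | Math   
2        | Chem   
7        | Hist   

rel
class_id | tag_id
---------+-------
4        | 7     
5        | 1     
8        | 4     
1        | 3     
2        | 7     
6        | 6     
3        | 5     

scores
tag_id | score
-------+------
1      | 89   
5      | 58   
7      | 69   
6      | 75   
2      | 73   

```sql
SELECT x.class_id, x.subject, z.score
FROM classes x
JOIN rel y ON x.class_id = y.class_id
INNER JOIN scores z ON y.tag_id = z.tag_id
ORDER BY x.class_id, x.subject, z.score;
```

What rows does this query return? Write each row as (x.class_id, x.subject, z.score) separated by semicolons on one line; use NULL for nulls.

(2, Chem, 69); (3, Bio, 58); (5, Law, 89); (6, Phys, 75)

Joins associate left-to-right: classes INNER JOIN rel on class_id gives 5 intermediate row(s).
Then INNER JOIN `scores z` on tag_id: keep only rows whose y.tag_id appears in z.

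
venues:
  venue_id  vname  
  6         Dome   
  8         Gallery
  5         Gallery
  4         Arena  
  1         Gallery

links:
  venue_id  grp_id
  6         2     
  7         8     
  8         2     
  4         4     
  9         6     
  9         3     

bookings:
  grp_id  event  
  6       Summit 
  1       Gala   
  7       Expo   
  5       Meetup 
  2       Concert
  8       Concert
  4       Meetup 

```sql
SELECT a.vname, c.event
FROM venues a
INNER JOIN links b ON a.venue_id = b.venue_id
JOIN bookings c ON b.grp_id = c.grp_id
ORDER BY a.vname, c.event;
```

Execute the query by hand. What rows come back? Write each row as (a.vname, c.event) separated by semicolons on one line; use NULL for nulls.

(Arena, Meetup); (Dome, Concert); (Gallery, Concert)

Evaluate left to right. First `venues a INNER JOIN links b` on venue_id: 3 row(s).
Then INNER JOIN `bookings c` on grp_id: keep only rows whose b.grp_id appears in c.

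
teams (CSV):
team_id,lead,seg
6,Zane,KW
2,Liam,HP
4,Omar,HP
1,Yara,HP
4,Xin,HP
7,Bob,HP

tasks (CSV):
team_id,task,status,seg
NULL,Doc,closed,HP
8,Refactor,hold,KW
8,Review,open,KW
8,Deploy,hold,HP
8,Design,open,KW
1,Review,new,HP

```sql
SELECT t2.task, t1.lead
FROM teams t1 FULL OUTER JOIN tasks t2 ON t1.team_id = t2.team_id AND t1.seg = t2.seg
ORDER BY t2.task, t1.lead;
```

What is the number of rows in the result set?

11

FULL OUTER JOIN keeps every row from both sides; unmatched rows get NULL for the other side's columns.
Matching on t1.team_id = t2.team_id AND t1.seg = t2.seg. A NULL in a compared column never satisfies the condition.
- team_id=6, seg=KW: no t2 row matches, row kept with t2 columns NULL.
- team_id=2, seg=HP: no t2 row matches, row kept with t2 columns NULL.
- team_id=4, seg=HP: no t2 row matches, row kept with t2 columns NULL.
- team_id=1, seg=HP: 1 matching t2 row(s), so 1 row(s) emitted.
- team_id=4, seg=HP: no t2 row matches, row kept with t2 columns NULL.
- team_id=7, seg=HP: no t2 row matches, row kept with t2 columns NULL.
- plus 5 unmatched t2 row(s), each kept with NULL t1 columns.
Total: 1 matched + 10 padded = 11 rows.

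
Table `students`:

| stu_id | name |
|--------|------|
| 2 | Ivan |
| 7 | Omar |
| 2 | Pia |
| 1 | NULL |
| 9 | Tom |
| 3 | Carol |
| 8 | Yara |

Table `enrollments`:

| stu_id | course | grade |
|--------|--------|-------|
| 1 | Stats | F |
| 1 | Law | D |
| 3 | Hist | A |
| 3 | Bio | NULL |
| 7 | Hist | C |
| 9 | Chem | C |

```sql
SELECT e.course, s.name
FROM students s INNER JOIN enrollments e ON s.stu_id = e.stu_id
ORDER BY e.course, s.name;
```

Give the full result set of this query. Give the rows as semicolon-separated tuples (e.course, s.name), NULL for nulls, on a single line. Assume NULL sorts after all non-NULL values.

(Bio, Carol); (Chem, Tom); (Hist, Carol); (Hist, Omar); (Law, NULL); (Stats, NULL)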